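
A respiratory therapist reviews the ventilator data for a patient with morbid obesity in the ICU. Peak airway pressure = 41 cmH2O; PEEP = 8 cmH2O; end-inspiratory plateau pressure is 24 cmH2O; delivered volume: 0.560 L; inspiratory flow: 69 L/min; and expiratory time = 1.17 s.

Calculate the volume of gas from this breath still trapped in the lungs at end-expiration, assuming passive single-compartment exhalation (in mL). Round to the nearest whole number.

Flow: 69 L/min ÷ 60 = 1.15 L/s.
R = (PIP − Pplat)/V̇ = (41 − 24) / 1.15 = 17.0/1.15 = 14.783 cmH2O·s/L.
C = Vt/(Pplat − PEEP) = 560.0 / (24 − 8) = 560.0/16.0 = 35.0 mL/cmH2O.
τ = R × C = 14.783 × 0.035 L/cmH2O = 0.5174 s.
Fraction remaining = e^(−Te/τ) = e^(−1.17/0.5174) = 0.1042.
Trapped volume = 560.0 × 0.1042 = 58.352 mL.

58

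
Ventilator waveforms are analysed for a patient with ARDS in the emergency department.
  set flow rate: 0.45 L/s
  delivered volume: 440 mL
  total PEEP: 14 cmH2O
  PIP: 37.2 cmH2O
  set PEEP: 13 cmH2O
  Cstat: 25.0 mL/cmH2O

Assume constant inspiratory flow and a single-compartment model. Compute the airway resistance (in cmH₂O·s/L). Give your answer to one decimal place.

12.4

Total PEEP = 14 cmH2O (set 13 + intrinsic 1); this is the baseline alveolar pressure.
Equation of motion (constant flow): PIP = Vt/C + R·V̇ + PEEP.
R·V̇ = PIP − Vt/C − PEEP = 37.2 − 440/25.0 − 14 = 37.2 − 17.6 − 14 = 5.6 cmH2O.
R = 5.6 / 0.45 = 12.444 cmH2O·s/L.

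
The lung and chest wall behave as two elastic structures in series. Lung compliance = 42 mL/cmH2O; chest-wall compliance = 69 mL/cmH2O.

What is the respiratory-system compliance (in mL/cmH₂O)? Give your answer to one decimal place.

Lung and chest wall are elastances in series: 1/Crs = 1/CL + 1/Ccw.
1/Crs = 1/42 + 1/69 = 0.0383.
Crs = 26.11 mL/cmH2O.

26.1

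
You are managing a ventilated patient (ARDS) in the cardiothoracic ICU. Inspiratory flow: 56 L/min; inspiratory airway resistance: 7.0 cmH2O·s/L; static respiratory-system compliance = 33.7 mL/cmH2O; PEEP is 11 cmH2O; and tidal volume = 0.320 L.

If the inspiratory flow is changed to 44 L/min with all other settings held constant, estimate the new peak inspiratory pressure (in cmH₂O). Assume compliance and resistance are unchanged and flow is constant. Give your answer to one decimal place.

25.6

Flow: 56 L/min ÷ 60 = 0.9333 L/s.
New flow: 44 L/min ÷ 60 = 0.7333 L/s.
PIP = Vt/C + R·V̇ + PEEP (constant-flow equation of motion).
Only the resistive term changes: ΔPIP = R × ΔV̇ = 7.0 × (0.7333 − 0.9333) = 7.0 × -0.2 = -1.4 cmH2O.
Original PIP = 320/33.7 + 7.0×0.9333 + 11 = 27.029 cmH2O; new PIP = 27.029 + (-1.4) = 25.629 cmH2O.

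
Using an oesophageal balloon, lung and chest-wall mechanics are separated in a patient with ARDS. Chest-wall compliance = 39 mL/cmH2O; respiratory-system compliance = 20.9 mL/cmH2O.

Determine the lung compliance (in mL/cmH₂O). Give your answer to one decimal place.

45.0

1/CL = 1/Crs − 1/Ccw.
1/CL = 1/20.9 − 1/39 = 0.02221.
CL = 45.025 mL/cmH2O.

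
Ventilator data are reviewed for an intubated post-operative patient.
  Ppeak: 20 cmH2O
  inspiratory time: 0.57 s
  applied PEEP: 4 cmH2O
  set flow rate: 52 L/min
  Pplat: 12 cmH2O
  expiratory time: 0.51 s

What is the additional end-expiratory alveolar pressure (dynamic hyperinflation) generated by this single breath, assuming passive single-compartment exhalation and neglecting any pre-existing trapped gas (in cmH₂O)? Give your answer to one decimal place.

Flow: 52 L/min ÷ 60 = 0.8667 L/s.
Vt = flow × Ti = 0.8667 L/s × 0.57 s × 1000 mL/L = 494.02 mL.
R = (PIP − Pplat)/V̇ = (20 − 12) / 0.8667 = 8.0/0.8667 = 9.23 cmH2O·s/L.
C = Vt/(Pplat − PEEP) = 494.02 / (12 − 4) = 494.02/8.0 = 61.753 mL/cmH2O.
τ = R × C = 9.23 × 0.06175 L/cmH2O = 0.57 s.
Fraction remaining = e^(−Te/τ) = e^(−0.51/0.57) = 0.4087; trapped volume = 494.02 × 0.4087 = 201.91 mL.
Additional alveolar pressure from trapping ≈ V_trapped / C = 201.91 / 61.753 = 3.27 cmH2O.

3.3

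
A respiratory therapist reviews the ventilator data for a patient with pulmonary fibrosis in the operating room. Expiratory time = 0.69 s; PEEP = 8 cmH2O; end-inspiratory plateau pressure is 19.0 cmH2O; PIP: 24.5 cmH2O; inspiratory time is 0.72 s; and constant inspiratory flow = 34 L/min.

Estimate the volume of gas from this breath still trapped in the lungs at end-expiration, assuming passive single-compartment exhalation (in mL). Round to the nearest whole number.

60

Flow: 34 L/min ÷ 60 = 0.5667 L/s.
Vt = flow × Ti = 0.5667 L/s × 0.72 s × 1000 mL/L = 408.02 mL.
R = (PIP − Pplat)/V̇ = (24.5 − 19.0) / 0.5667 = 5.5/0.5667 = 9.705 cmH2O·s/L.
C = Vt/(Pplat − PEEP) = 408.02 / (19.0 − 8) = 408.02/11.0 = 37.093 mL/cmH2O.
τ = R × C = 9.705 × 0.03709 L/cmH2O = 0.36 s.
Fraction remaining = e^(−Te/τ) = e^(−0.69/0.36) = 0.1471.
Trapped volume = 408.02 × 0.1471 = 60.02 mL.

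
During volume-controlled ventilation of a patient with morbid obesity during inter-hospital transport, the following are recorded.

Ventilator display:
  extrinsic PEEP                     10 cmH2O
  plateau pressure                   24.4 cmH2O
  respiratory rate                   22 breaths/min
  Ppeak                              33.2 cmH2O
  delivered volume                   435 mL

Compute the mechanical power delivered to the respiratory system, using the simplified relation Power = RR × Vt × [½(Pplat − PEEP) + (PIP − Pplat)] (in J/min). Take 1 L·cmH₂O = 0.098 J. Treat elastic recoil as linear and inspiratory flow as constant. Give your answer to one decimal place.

Per-breath work = Vt × [½(Pplat−PEEP) + (PIP−Pplat)] = 0.435 × [0.5×14.4 + 8.8] = 0.435 × 16.0 = 6.96 L·cmH2O.
Power = 22 × 6.96 = 153.12 L·cmH2O/min.
× 0.098 J/(L·cmH2O) → 15.006 J/min.

15.0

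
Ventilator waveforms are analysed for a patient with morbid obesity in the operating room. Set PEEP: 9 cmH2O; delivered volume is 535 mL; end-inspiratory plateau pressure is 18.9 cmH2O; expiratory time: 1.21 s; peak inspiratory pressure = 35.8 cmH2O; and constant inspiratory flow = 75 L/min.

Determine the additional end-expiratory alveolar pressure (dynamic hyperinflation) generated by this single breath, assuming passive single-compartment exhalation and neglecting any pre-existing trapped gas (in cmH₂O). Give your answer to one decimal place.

Flow: 75 L/min ÷ 60 = 1.25 L/s.
R = (PIP − Pplat)/V̇ = (35.8 − 18.9) / 1.25 = 16.9/1.25 = 13.52 cmH2O·s/L.
C = Vt/(Pplat − PEEP) = 535.0 / (18.9 − 9) = 535.0/9.9 = 54.04 mL/cmH2O.
τ = R × C = 13.52 × 0.05404 L/cmH2O = 0.7306 s.
Fraction remaining = e^(−Te/τ) = e^(−1.21/0.7306) = 0.1909; trapped volume = 535.0 × 0.1909 = 102.13 mL.
Additional alveolar pressure from trapping ≈ V_trapped / C = 102.13 / 54.04 = 1.89 cmH2O.

1.9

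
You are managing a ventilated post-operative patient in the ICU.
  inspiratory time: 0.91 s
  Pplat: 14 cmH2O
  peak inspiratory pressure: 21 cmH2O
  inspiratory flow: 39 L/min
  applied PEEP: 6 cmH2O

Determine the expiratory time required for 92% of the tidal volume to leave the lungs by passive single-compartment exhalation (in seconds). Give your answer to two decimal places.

Flow: 39 L/min ÷ 60 = 0.65 L/s.
Vt = flow × Ti = 0.65 L/s × 0.91 s × 1000 mL/L = 591.5 mL.
R = (PIP − Pplat)/V̇ = (21 − 14) / 0.65 = 7.0/0.65 = 10.769 cmH2O·s/L.
C = Vt/(Pplat − PEEP) = 591.5 / (14 − 6) = 591.5/8.0 = 73.938 mL/cmH2O.
τ = R × C = 10.769 × 0.07394 L/cmH2O = 0.7963 s.
t = −τ·ln(1 − 0.92) = −0.7963·ln(0.08) = 2.011 s.

2.01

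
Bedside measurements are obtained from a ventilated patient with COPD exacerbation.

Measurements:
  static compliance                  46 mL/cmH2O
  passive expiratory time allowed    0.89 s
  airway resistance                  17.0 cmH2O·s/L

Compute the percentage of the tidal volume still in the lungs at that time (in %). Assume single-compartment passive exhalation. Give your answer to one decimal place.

32.0

τ = R × C = 17.0 × 46 mL/cmH2O = 17.0 × 0.046 L/cmH2O = 0.782 s.
Passive exhalation: V(t)/V₀ = e^(−t/τ) = e^(−0.89/0.782) = 0.3204.
Fraction remaining = 0.3204 → 32.04%.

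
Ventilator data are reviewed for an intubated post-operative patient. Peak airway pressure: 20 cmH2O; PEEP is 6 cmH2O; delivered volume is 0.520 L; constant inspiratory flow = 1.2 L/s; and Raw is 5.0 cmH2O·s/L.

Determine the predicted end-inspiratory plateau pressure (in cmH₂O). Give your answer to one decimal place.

Pplat = PIP − Raw × flow = 20 − 5.0 × 1.2 = 20 − 6.0 = 14.0 cmH2O.

14.0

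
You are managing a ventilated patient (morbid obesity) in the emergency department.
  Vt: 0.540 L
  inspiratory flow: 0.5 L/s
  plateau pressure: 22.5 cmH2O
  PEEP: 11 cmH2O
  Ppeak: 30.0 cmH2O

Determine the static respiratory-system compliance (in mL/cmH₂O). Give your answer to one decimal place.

Cstat = Vt / (Pplat − PEEP) = 540 / (22.5 − 11) = 540 / 11.5 = 46.957 mL/cmH2O.

47.0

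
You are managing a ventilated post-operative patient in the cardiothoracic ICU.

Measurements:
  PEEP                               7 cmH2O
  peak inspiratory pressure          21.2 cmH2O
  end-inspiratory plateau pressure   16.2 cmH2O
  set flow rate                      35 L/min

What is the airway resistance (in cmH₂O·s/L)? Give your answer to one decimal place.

Flow: 35 L/min ÷ 60 = 0.5833 L/s.
Raw = (PIP − Pplat) / flow = (21.2 − 16.2) / 0.5833 = 5.0 / 0.5833 = 8.572 cmH2O·s/L.

8.6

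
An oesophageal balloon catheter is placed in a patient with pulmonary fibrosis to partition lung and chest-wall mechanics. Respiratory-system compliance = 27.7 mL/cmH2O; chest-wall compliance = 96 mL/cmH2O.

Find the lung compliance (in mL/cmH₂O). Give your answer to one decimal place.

1/CL = 1/Crs − 1/Ccw.
1/CL = 1/27.7 − 1/96 = 0.02568.
CL = 38.941 mL/cmH2O.

38.9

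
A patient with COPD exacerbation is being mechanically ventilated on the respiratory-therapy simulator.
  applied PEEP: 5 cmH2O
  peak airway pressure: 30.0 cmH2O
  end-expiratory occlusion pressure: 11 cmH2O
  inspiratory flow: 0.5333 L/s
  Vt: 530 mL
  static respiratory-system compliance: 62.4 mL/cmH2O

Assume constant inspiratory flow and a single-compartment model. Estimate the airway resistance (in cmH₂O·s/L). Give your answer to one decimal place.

Total PEEP = 11 cmH2O (set 5 + intrinsic 6); this is the baseline alveolar pressure.
Equation of motion (constant flow): PIP = Vt/C + R·V̇ + PEEP.
R·V̇ = PIP − Vt/C − PEEP = 30.0 − 530/62.4 − 11 = 30.0 − 8.494 − 11 = 10.506 cmH2O.
R = 10.506 / 0.5333 = 19.7 cmH2O·s/L.

19.7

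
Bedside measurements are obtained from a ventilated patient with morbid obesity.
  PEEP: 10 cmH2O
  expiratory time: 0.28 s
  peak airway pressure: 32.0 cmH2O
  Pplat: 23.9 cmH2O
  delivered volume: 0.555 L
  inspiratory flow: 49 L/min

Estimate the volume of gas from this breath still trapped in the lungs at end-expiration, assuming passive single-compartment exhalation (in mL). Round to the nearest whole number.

274

Flow: 49 L/min ÷ 60 = 0.8167 L/s.
R = (PIP − Pplat)/V̇ = (32.0 − 23.9) / 0.8167 = 8.1/0.8167 = 9.918 cmH2O·s/L.
C = Vt/(Pplat − PEEP) = 555.0 / (23.9 − 10) = 555.0/13.9 = 39.928 mL/cmH2O.
τ = R × C = 9.918 × 0.03993 L/cmH2O = 0.396 s.
Fraction remaining = e^(−Te/τ) = e^(−0.28/0.396) = 0.4931.
Trapped volume = 555.0 × 0.4931 = 273.67 mL.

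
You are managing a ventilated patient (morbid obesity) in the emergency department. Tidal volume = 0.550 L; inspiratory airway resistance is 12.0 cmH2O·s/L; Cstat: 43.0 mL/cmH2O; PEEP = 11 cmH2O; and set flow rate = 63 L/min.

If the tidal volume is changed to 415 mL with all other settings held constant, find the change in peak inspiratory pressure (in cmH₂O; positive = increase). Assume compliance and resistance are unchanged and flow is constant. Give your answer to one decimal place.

-3.1

PIP = Vt/C + R·V̇ + PEEP (constant-flow equation of motion).
Only the elastic term changes: ΔPIP = ΔVt / C = (415 − 550) / 43.0 = -3.14 cmH2O.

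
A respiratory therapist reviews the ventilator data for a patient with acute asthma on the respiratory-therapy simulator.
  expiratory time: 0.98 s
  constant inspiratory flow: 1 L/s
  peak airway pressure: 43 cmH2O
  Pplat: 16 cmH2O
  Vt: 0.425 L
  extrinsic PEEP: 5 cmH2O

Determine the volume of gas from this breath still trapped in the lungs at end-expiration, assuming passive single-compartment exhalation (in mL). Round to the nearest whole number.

R = (PIP − Pplat)/V̇ = (43 − 16) / 1 = 27.0/1 = 27.0 cmH2O·s/L.
C = Vt/(Pplat − PEEP) = 425.0 / (16 − 5) = 425.0/11.0 = 38.636 mL/cmH2O.
τ = R × C = 27.0 × 0.03864 L/cmH2O = 1.043 s.
Fraction remaining = e^(−Te/τ) = e^(−0.98/1.043) = 0.3908.
Trapped volume = 425.0 × 0.3908 = 166.09 mL.

166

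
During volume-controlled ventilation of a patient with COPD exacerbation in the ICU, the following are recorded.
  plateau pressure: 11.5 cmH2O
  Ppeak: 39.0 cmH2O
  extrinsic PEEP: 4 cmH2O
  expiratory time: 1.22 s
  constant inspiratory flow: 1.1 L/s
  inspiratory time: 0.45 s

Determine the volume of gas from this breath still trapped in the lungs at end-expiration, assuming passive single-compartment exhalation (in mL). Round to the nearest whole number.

Vt = flow × Ti = 1.1 L/s × 0.45 s × 1000 mL/L = 495.0 mL.
R = (PIP − Pplat)/V̇ = (39.0 − 11.5) / 1.1 = 27.5/1.1 = 25.0 cmH2O·s/L.
C = Vt/(Pplat − PEEP) = 495.0 / (11.5 − 4) = 495.0/7.5 = 66.0 mL/cmH2O.
τ = R × C = 25.0 × 0.066 L/cmH2O = 1.65 s.
Fraction remaining = e^(−Te/τ) = e^(−1.22/1.65) = 0.4774.
Trapped volume = 495.0 × 0.4774 = 236.31 mL.

236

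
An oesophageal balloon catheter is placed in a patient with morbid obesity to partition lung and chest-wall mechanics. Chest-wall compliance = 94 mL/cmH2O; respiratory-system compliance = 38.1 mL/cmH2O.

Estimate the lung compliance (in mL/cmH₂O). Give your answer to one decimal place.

1/CL = 1/Crs − 1/Ccw.
1/CL = 1/38.1 − 1/94 = 0.01561.
CL = 64.061 mL/cmH2O.

64.1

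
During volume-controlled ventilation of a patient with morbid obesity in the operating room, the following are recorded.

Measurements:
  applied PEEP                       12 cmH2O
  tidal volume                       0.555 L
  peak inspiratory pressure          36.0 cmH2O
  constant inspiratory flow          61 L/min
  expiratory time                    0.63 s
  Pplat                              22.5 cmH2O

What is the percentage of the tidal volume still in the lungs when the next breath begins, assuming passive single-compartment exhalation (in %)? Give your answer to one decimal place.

40.8

Flow: 61 L/min ÷ 60 = 1.0167 L/s.
R = (PIP − Pplat)/V̇ = (36.0 − 22.5) / 1.0167 = 13.5/1.0167 = 13.278 cmH2O·s/L.
C = Vt/(Pplat − PEEP) = 555.0 / (22.5 − 12) = 555.0/10.5 = 52.857 mL/cmH2O.
τ = R × C = 13.278 × 0.05286 L/cmH2O = 0.7019 s.
Fraction remaining at end-expiration = e^(−Te/τ) = e^(−0.63/0.7019) = 0.4076 → 40.76%.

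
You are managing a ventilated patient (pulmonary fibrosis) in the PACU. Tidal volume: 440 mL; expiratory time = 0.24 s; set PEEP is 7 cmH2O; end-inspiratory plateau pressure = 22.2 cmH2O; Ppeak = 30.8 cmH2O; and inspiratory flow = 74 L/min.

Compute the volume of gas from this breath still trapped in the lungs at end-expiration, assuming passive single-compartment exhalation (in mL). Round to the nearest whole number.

Flow: 74 L/min ÷ 60 = 1.2333 L/s.
R = (PIP − Pplat)/V̇ = (30.8 − 22.2) / 1.2333 = 8.6/1.2333 = 6.973 cmH2O·s/L.
C = Vt/(Pplat − PEEP) = 440.0 / (22.2 − 7) = 440.0/15.2 = 28.947 mL/cmH2O.
τ = R × C = 6.973 × 0.02895 L/cmH2O = 0.2019 s.
Fraction remaining = e^(−Te/τ) = e^(−0.24/0.2019) = 0.3046.
Trapped volume = 440.0 × 0.3046 = 134.02 mL.

134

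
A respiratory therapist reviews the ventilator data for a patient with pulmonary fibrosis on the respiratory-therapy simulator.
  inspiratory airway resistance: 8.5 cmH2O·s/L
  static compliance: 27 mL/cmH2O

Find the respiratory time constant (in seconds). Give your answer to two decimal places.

τ = R × C = 8.5 × 27 mL/cmH2O = 8.5 × 0.027 L/cmH2O = 0.2295 s.

0.23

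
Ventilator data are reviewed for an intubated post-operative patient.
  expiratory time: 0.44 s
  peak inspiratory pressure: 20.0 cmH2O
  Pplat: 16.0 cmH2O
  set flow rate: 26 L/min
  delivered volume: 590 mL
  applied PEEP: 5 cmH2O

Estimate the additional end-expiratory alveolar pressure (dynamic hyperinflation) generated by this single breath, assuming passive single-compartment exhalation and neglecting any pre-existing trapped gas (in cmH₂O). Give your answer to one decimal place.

4.5

Flow: 26 L/min ÷ 60 = 0.4333 L/s.
R = (PIP − Pplat)/V̇ = (20.0 − 16.0) / 0.4333 = 4.0/0.4333 = 9.231 cmH2O·s/L.
C = Vt/(Pplat − PEEP) = 590.0 / (16.0 − 5) = 590.0/11.0 = 53.636 mL/cmH2O.
τ = R × C = 9.231 × 0.05364 L/cmH2O = 0.4952 s.
Fraction remaining = e^(−Te/τ) = e^(−0.44/0.4952) = 0.4113; trapped volume = 590.0 × 0.4113 = 242.67 mL.
Additional alveolar pressure from trapping ≈ V_trapped / C = 242.67 / 53.636 = 4.524 cmH2O.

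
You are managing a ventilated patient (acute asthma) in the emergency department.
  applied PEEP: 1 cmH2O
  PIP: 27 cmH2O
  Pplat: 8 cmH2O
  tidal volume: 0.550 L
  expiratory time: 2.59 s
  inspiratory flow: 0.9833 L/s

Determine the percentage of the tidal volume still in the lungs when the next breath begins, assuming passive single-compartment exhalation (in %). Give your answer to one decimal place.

R = (PIP − Pplat)/V̇ = (27 − 8) / 0.9833 = 19.0/0.9833 = 19.323 cmH2O·s/L.
C = Vt/(Pplat − PEEP) = 550.0 / (8 − 1) = 550.0/7.0 = 78.571 mL/cmH2O.
τ = R × C = 19.323 × 0.07857 L/cmH2O = 1.518 s.
Fraction remaining at end-expiration = e^(−Te/τ) = e^(−2.59/1.518) = 0.1816 → 18.16%.

18.2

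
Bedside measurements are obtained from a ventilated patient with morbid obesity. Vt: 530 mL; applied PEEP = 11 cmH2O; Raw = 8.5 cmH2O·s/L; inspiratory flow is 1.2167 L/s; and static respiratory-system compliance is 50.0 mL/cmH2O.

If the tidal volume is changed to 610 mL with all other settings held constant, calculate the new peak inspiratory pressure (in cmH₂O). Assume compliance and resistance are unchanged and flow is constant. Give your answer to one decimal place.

33.5

PIP = Vt/C + R·V̇ + PEEP (constant-flow equation of motion).
Only the elastic term changes: ΔPIP = ΔVt / C = (610 − 530) / 50.0 = 1.6 cmH2O.
Original PIP = 530/50.0 + 8.5×1.2167 + 11 = 31.942 cmH2O; new PIP = 31.942 + (1.6) = 33.542 cmH2O.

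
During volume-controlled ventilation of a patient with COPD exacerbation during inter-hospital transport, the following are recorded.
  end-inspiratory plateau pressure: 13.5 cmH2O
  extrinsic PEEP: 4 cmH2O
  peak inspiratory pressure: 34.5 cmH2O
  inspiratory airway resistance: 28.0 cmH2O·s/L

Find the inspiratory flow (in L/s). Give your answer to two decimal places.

flow = (PIP − Pplat) / Raw = 21.0 / 28.0 = 0.75 L/s.

0.75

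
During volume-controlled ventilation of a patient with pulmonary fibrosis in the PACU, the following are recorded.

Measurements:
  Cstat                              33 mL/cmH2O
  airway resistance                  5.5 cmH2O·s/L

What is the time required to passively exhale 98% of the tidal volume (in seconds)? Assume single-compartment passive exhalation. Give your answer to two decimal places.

τ = R × C = 5.5 × 33 mL/cmH2O = 5.5 × 0.033 L/cmH2O = 0.1815 s.
Exhaled fraction f = 1 − e^(−t/τ) → t = −τ·ln(1 − f) = −0.1815·ln(0.02) = 0.71 s.

0.71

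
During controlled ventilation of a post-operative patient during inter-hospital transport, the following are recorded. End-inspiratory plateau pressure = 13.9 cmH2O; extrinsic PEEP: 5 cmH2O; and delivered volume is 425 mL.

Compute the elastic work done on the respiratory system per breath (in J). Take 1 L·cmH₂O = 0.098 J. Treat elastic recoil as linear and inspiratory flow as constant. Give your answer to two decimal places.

0.19

Elastic work ≈ ½ × (Pplat − PEEP) × Vt = 0.5 × (13.9 − 5) × 0.425 L = 0.5 × 8.9 × 0.425 = 1.891 L·cmH2O.
× 0.098 J/(L·cmH2O) → 0.1853 J.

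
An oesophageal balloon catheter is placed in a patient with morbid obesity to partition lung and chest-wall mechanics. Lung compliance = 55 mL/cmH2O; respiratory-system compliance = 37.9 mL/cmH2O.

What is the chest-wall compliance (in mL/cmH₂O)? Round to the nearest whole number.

1/Ccw = 1/Crs − 1/CL.
1/Ccw = 1/37.9 − 1/55 = 0.008203.
Ccw = 121.91 mL/cmH2O.

122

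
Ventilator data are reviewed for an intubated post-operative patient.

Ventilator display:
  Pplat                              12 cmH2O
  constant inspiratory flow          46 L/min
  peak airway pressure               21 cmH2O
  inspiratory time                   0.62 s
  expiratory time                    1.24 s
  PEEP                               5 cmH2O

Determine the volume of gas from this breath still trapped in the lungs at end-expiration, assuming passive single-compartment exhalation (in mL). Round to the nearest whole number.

Flow: 46 L/min ÷ 60 = 0.7667 L/s.
Vt = flow × Ti = 0.7667 L/s × 0.62 s × 1000 mL/L = 475.35 mL.
R = (PIP − Pplat)/V̇ = (21 − 12) / 0.7667 = 9.0/0.7667 = 11.739 cmH2O·s/L.
C = Vt/(Pplat − PEEP) = 475.35 / (12 − 5) = 475.35/7.0 = 67.907 mL/cmH2O.
τ = R × C = 11.739 × 0.06791 L/cmH2O = 0.7972 s.
Fraction remaining = e^(−Te/τ) = e^(−1.24/0.7972) = 0.2111.
Trapped volume = 475.35 × 0.2111 = 100.35 mL.

100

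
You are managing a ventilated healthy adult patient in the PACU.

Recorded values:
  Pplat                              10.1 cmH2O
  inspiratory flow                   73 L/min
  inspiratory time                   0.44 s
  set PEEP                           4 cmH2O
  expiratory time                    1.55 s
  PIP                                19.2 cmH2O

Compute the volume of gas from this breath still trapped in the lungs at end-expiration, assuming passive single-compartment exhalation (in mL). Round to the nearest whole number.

50

Flow: 73 L/min ÷ 60 = 1.2167 L/s.
Vt = flow × Ti = 1.2167 L/s × 0.44 s × 1000 mL/L = 535.35 mL.
R = (PIP − Pplat)/V̇ = (19.2 − 10.1) / 1.2167 = 9.1/1.2167 = 7.479 cmH2O·s/L.
C = Vt/(Pplat − PEEP) = 535.35 / (10.1 − 4) = 535.35/6.1 = 87.762 mL/cmH2O.
τ = R × C = 7.479 × 0.08776 L/cmH2O = 0.6564 s.
Fraction remaining = e^(−Te/τ) = e^(−1.55/0.6564) = 0.09429.
Trapped volume = 535.35 × 0.09429 = 50.478 mL.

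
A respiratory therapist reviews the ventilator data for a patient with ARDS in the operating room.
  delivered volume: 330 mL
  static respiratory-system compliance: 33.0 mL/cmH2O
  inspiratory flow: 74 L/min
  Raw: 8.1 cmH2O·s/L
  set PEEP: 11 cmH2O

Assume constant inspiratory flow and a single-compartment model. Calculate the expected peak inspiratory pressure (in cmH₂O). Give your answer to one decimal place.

31.0

Flow: 74 L/min ÷ 60 = 1.2333 L/s.
Equation of motion (constant flow): PIP = Vt/C + R·V̇ + PEEP.
PIP = 330/33.0 + 8.1×1.2333 + 11 = 10.0 + 9.99 + 11 = 30.99 cmH2O.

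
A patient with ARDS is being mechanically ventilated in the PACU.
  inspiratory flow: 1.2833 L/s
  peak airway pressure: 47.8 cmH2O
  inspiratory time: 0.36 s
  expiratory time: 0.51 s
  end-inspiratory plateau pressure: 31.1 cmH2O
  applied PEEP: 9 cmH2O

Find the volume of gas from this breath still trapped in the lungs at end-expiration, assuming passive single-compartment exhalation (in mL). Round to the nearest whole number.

Vt = flow × Ti = 1.2833 L/s × 0.36 s × 1000 mL/L = 461.99 mL.
R = (PIP − Pplat)/V̇ = (47.8 − 31.1) / 1.2833 = 16.7/1.2833 = 13.013 cmH2O·s/L.
C = Vt/(Pplat − PEEP) = 461.99 / (31.1 − 9) = 461.99/22.1 = 20.905 mL/cmH2O.
τ = R × C = 13.013 × 0.02091 L/cmH2O = 0.2721 s.
Fraction remaining = e^(−Te/τ) = e^(−0.51/0.2721) = 0.1535.
Trapped volume = 461.99 × 0.1535 = 70.915 mL.

71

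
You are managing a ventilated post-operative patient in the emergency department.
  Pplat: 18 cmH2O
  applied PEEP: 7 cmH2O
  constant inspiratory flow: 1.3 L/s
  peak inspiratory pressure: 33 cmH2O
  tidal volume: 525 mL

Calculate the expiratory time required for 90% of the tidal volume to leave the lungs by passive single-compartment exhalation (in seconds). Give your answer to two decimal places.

1.27

R = (PIP − Pplat)/V̇ = (33 − 18) / 1.3 = 15.0/1.3 = 11.538 cmH2O·s/L.
C = Vt/(Pplat − PEEP) = 525.0 / (18 − 7) = 525.0/11.0 = 47.727 mL/cmH2O.
τ = R × C = 11.538 × 0.04773 L/cmH2O = 0.5507 s.
t = −τ·ln(1 − 0.90) = −0.5507·ln(0.1) = 1.268 s.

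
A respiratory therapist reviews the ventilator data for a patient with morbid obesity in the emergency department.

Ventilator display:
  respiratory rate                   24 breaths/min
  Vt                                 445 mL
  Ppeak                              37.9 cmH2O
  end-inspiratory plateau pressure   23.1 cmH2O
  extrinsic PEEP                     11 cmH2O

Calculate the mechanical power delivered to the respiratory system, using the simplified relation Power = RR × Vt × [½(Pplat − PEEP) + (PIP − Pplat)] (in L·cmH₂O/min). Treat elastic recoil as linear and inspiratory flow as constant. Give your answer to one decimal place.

Per-breath work = Vt × [½(Pplat−PEEP) + (PIP−Pplat)] = 0.445 × [0.5×12.1 + 14.8] = 0.445 × 20.85 = 9.278 L·cmH2O.
Power = 24 × 9.278 = 222.67 L·cmH2O/min.

222.7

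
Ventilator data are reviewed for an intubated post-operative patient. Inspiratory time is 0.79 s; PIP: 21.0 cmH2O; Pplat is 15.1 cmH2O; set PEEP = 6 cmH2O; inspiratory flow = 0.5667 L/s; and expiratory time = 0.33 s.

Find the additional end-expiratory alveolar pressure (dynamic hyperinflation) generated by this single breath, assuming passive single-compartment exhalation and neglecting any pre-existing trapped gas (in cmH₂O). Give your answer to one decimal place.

4.8

Vt = flow × Ti = 0.5667 L/s × 0.79 s × 1000 mL/L = 447.69 mL.
R = (PIP − Pplat)/V̇ = (21.0 − 15.1) / 0.5667 = 5.9/0.5667 = 10.411 cmH2O·s/L.
C = Vt/(Pplat − PEEP) = 447.69 / (15.1 − 6) = 447.69/9.1 = 49.197 mL/cmH2O.
τ = R × C = 10.411 × 0.0492 L/cmH2O = 0.5122 s.
Fraction remaining = e^(−Te/τ) = e^(−0.33/0.5122) = 0.525; trapped volume = 447.69 × 0.525 = 235.04 mL.
Additional alveolar pressure from trapping ≈ V_trapped / C = 235.04 / 49.197 = 4.778 cmH2O.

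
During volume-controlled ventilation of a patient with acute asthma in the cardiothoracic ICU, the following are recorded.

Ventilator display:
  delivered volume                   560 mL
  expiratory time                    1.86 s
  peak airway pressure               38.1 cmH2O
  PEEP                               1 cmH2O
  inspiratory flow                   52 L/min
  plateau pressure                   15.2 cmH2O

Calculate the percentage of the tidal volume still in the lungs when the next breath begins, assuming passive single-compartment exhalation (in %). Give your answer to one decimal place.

16.8

Flow: 52 L/min ÷ 60 = 0.8667 L/s.
R = (PIP − Pplat)/V̇ = (38.1 − 15.2) / 0.8667 = 22.9/0.8667 = 26.422 cmH2O·s/L.
C = Vt/(Pplat − PEEP) = 560.0 / (15.2 − 1) = 560.0/14.2 = 39.437 mL/cmH2O.
τ = R × C = 26.422 × 0.03944 L/cmH2O = 1.042 s.
Fraction remaining at end-expiration = e^(−Te/τ) = e^(−1.86/1.042) = 0.1678 → 16.78%.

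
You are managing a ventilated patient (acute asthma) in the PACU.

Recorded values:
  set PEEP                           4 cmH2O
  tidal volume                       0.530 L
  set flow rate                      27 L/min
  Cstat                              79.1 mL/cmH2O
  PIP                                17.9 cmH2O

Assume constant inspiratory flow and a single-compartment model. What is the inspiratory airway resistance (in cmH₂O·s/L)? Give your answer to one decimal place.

16.0

Flow: 27 L/min ÷ 60 = 0.45 L/s.
Equation of motion (constant flow): PIP = Vt/C + R·V̇ + PEEP.
R·V̇ = PIP − Vt/C − PEEP = 17.9 − 530/79.1 − 4 = 17.9 − 6.7 − 4 = 7.2 cmH2O.
R = 7.2 / 0.45 = 16.0 cmH2O·s/L.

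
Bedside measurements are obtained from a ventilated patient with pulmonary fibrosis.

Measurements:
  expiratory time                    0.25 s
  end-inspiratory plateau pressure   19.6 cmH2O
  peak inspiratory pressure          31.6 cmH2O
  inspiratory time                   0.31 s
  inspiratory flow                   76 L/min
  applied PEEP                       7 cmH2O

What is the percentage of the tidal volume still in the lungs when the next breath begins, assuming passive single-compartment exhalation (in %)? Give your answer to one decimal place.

42.9

Flow: 76 L/min ÷ 60 = 1.2667 L/s.
Vt = flow × Ti = 1.2667 L/s × 0.31 s × 1000 mL/L = 392.68 mL.
R = (PIP − Pplat)/V̇ = (31.6 − 19.6) / 1.2667 = 12.0/1.2667 = 9.473 cmH2O·s/L.
C = Vt/(Pplat − PEEP) = 392.68 / (19.6 − 7) = 392.68/12.6 = 31.165 mL/cmH2O.
τ = R × C = 9.473 × 0.03117 L/cmH2O = 0.2953 s.
Fraction remaining at end-expiration = e^(−Te/τ) = e^(−0.25/0.2953) = 0.4289 → 42.89%.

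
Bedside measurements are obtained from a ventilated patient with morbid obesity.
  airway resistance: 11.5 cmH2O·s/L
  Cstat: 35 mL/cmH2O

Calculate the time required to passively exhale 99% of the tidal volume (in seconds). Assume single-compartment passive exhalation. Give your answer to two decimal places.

τ = R × C = 11.5 × 35 mL/cmH2O = 11.5 × 0.035 L/cmH2O = 0.4025 s.
Exhaled fraction f = 1 − e^(−t/τ) → t = −τ·ln(1 − f) = −0.4025·ln(0.01) = 1.854 s.

1.85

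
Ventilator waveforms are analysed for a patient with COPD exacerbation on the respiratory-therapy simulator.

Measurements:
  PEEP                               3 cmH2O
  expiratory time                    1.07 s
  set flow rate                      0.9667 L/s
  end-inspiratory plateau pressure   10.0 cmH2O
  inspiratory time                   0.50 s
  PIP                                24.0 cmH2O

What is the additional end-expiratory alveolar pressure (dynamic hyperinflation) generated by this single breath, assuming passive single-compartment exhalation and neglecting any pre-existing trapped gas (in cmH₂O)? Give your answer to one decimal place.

2.4

Vt = flow × Ti = 0.9667 L/s × 0.50 s × 1000 mL/L = 483.35 mL.
R = (PIP − Pplat)/V̇ = (24.0 − 10.0) / 0.9667 = 14.0/0.9667 = 14.482 cmH2O·s/L.
C = Vt/(Pplat − PEEP) = 483.35 / (10.0 − 3) = 483.35/7.0 = 69.05 mL/cmH2O.
τ = R × C = 14.482 × 0.06905 L/cmH2O = 1.0 s.
Fraction remaining = e^(−Te/τ) = e^(−1.07/1.0) = 0.343; trapped volume = 483.35 × 0.343 = 165.79 mL.
Additional alveolar pressure from trapping ≈ V_trapped / C = 165.79 / 69.05 = 2.401 cmH2O.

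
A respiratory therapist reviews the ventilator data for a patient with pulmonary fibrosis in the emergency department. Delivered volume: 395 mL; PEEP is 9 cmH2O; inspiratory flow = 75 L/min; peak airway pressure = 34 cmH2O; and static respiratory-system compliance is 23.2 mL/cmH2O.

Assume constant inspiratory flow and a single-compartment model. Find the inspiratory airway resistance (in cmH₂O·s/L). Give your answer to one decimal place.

6.4

Flow: 75 L/min ÷ 60 = 1.25 L/s.
Equation of motion (constant flow): PIP = Vt/C + R·V̇ + PEEP.
R·V̇ = PIP − Vt/C − PEEP = 34 − 395/23.2 − 9 = 34 − 17.026 − 9 = 7.974 cmH2O.
R = 7.974 / 1.25 = 6.379 cmH2O·s/L.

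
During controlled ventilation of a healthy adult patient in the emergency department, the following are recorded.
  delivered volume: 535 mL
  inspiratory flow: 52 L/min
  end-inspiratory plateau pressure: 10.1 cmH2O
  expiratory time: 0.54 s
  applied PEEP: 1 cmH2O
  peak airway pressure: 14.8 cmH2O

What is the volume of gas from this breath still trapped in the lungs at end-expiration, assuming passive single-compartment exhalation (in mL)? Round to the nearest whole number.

98

Flow: 52 L/min ÷ 60 = 0.8667 L/s.
R = (PIP − Pplat)/V̇ = (14.8 − 10.1) / 0.8667 = 4.7/0.8667 = 5.423 cmH2O·s/L.
C = Vt/(Pplat − PEEP) = 535.0 / (10.1 − 1) = 535.0/9.1 = 58.791 mL/cmH2O.
τ = R × C = 5.423 × 0.05879 L/cmH2O = 0.3188 s.
Fraction remaining = e^(−Te/τ) = e^(−0.54/0.3188) = 0.1838.
Trapped volume = 535.0 × 0.1838 = 98.333 mL.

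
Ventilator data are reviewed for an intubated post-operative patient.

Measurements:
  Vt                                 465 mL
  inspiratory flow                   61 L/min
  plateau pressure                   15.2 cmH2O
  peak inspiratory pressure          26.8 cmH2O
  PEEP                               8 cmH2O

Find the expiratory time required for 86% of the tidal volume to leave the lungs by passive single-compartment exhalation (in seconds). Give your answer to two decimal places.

1.45

Flow: 61 L/min ÷ 60 = 1.0167 L/s.
R = (PIP − Pplat)/V̇ = (26.8 − 15.2) / 1.0167 = 11.6/1.0167 = 11.409 cmH2O·s/L.
C = Vt/(Pplat − PEEP) = 465.0 / (15.2 − 8) = 465.0/7.2 = 64.583 mL/cmH2O.
τ = R × C = 11.409 × 0.06458 L/cmH2O = 0.7368 s.
t = −τ·ln(1 − 0.86) = −0.7368·ln(0.14) = 1.449 s.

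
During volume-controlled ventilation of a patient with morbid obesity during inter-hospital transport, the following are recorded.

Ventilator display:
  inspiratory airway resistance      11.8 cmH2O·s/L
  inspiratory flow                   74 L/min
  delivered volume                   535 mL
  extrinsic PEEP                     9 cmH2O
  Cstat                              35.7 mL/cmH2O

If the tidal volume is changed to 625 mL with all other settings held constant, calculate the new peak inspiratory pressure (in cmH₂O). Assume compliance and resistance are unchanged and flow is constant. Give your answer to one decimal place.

41.1

Flow: 74 L/min ÷ 60 = 1.2333 L/s.
PIP = Vt/C + R·V̇ + PEEP (constant-flow equation of motion).
Only the elastic term changes: ΔPIP = ΔVt / C = (625 − 535) / 35.7 = 2.521 cmH2O.
Original PIP = 535/35.7 + 11.8×1.2333 + 9 = 38.539 cmH2O; new PIP = 38.539 + (2.521) = 41.06 cmH2O.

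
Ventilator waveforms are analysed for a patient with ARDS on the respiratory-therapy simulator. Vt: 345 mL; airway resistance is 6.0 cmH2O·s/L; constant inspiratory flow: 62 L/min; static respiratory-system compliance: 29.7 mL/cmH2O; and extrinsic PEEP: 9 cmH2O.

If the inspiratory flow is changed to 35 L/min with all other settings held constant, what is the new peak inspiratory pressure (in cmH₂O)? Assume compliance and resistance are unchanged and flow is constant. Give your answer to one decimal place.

Flow: 62 L/min ÷ 60 = 1.0333 L/s.
New flow: 35 L/min ÷ 60 = 0.5833 L/s.
PIP = Vt/C + R·V̇ + PEEP (constant-flow equation of motion).
Only the resistive term changes: ΔPIP = R × ΔV̇ = 6.0 × (0.5833 − 1.0333) = 6.0 × -0.45 = -2.7 cmH2O.
Original PIP = 345/29.7 + 6.0×1.0333 + 9 = 26.816 cmH2O; new PIP = 26.816 + (-2.7) = 24.116 cmH2O.

24.1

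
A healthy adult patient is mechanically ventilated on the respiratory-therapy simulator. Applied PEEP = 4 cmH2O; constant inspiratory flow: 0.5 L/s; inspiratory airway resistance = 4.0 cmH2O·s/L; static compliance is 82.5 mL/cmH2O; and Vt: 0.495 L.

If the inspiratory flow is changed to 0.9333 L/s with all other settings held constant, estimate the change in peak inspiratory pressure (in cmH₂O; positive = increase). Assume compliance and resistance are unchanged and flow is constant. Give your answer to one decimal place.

1.7

PIP = Vt/C + R·V̇ + PEEP (constant-flow equation of motion).
Only the resistive term changes: ΔPIP = R × ΔV̇ = 4.0 × (0.9333 − 0.5) = 4.0 × 0.4333 = 1.733 cmH2O.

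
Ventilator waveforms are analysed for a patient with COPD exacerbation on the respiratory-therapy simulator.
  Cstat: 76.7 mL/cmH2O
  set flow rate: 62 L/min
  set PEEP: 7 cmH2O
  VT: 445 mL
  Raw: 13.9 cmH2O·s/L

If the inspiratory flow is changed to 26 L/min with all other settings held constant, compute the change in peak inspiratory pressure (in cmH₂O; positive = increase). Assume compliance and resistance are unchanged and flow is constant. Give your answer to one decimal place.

-8.3

Flow: 62 L/min ÷ 60 = 1.0333 L/s.
New flow: 26 L/min ÷ 60 = 0.4333 L/s.
PIP = Vt/C + R·V̇ + PEEP (constant-flow equation of motion).
Only the resistive term changes: ΔPIP = R × ΔV̇ = 13.9 × (0.4333 − 1.0333) = 13.9 × -0.6 = -8.34 cmH2O.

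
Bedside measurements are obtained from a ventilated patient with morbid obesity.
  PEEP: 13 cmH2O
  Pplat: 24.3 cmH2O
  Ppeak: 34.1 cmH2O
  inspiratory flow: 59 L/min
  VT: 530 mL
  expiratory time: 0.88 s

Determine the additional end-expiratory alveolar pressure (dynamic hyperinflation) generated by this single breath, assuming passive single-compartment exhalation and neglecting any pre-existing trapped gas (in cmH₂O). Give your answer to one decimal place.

1.7

Flow: 59 L/min ÷ 60 = 0.9833 L/s.
R = (PIP − Pplat)/V̇ = (34.1 − 24.3) / 0.9833 = 9.8/0.9833 = 9.966 cmH2O·s/L.
C = Vt/(Pplat − PEEP) = 530.0 / (24.3 − 13) = 530.0/11.3 = 46.903 mL/cmH2O.
τ = R × C = 9.966 × 0.0469 L/cmH2O = 0.4674 s.
Fraction remaining = e^(−Te/τ) = e^(−0.88/0.4674) = 0.1522; trapped volume = 530.0 × 0.1522 = 80.666 mL.
Additional alveolar pressure from trapping ≈ V_trapped / C = 80.666 / 46.903 = 1.72 cmH2O.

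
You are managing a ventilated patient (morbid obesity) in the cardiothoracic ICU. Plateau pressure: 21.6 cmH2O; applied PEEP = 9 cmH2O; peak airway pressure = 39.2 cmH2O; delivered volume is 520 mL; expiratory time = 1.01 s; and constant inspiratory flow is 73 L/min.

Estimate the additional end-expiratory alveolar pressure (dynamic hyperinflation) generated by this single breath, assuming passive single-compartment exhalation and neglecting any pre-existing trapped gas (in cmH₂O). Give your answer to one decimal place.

Flow: 73 L/min ÷ 60 = 1.2167 L/s.
R = (PIP − Pplat)/V̇ = (39.2 − 21.6) / 1.2167 = 17.6/1.2167 = 14.465 cmH2O·s/L.
C = Vt/(Pplat − PEEP) = 520.0 / (21.6 − 9) = 520.0/12.6 = 41.27 mL/cmH2O.
τ = R × C = 14.465 × 0.04127 L/cmH2O = 0.597 s.
Fraction remaining = e^(−Te/τ) = e^(−1.01/0.597) = 0.1842; trapped volume = 520.0 × 0.1842 = 95.784 mL.
Additional alveolar pressure from trapping ≈ V_trapped / C = 95.784 / 41.27 = 2.321 cmH2O.

2.3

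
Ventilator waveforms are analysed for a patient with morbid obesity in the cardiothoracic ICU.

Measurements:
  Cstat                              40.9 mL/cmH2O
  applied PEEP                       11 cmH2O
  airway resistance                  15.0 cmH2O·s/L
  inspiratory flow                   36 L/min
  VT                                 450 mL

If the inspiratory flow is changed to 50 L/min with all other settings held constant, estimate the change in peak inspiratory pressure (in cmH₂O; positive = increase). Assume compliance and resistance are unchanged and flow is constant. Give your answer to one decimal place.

Flow: 36 L/min ÷ 60 = 0.6 L/s.
New flow: 50 L/min ÷ 60 = 0.8333 L/s.
PIP = Vt/C + R·V̇ + PEEP (constant-flow equation of motion).
Only the resistive term changes: ΔPIP = R × ΔV̇ = 15.0 × (0.8333 − 0.6) = 15.0 × 0.2333 = 3.5 cmH2O.

3.5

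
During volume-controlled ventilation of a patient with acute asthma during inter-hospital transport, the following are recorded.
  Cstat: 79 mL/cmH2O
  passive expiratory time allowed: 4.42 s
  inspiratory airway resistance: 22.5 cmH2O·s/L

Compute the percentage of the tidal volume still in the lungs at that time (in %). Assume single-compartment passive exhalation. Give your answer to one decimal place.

8.3

τ = R × C = 22.5 × 79 mL/cmH2O = 22.5 × 0.079 L/cmH2O = 1.778 s.
Passive exhalation: V(t)/V₀ = e^(−t/τ) = e^(−4.42/1.778) = 0.08325.
Fraction remaining = 0.08325 → 8.325%.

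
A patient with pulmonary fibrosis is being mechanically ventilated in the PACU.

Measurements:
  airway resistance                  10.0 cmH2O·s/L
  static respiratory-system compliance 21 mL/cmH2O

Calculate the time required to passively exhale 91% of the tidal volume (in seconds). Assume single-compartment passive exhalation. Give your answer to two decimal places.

0.51

τ = R × C = 10.0 × 21 mL/cmH2O = 10.0 × 0.021 L/cmH2O = 0.21 s.
Exhaled fraction f = 1 − e^(−t/τ) → t = −τ·ln(1 − f) = −0.21·ln(0.09) = 0.5057 s.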